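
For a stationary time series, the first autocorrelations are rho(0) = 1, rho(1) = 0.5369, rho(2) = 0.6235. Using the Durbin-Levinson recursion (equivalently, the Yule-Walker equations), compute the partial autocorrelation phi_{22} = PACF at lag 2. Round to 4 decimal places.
\phi_{22} = 0.4710

The PACF at lag k is phi_{kk}, the last component of the solution
to the Yule-Walker system G_k phi = r_k where
  (G_k)_{ij} = rho(|i - j|), (r_k)_i = rho(i), i,j = 1..k.
Equivalently, Durbin-Levinson gives phi_{kk} iteratively:
  phi_{11} = rho(1)
  phi_{kk} = [rho(k) - sum_{j=1..k-1} phi_{k-1,j} rho(k-j)]
            / [1 - sum_{j=1..k-1} phi_{k-1,j} rho(j)],
  phi_{k,j} = phi_{k-1,j} - phi_{kk} phi_{k-1,k-j},  j = 1..k-1.
Step k = 1:
  phi_11 = rho(1) = 0.5369.
Step k = 2:
  phi_22 = [rho(2) - phi_11 rho(1)] / [1 - phi_11 rho(1)] = [0.6235 - (0.5369)(0.5369)] / [1 - (0.5369)(0.5369)]
         = 0.33523839 / 0.71173839 = 0.471.
Therefore phi_{22} = 0.4710.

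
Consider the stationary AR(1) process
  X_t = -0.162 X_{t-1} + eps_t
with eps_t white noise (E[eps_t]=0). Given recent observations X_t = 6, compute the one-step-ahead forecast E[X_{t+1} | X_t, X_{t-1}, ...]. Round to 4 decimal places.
E[X_{t+1} \mid \mathcal F_t] = -0.9720

For an AR(p) model X_t = c + sum_i phi_i X_{t-i} + eps_t, the
one-step-ahead conditional mean is
  E[X_{t+1} | X_t, ...] = c + sum_i phi_i X_{t+1-i}.
Substitute known values:
  E[X_{t+1} | ...] = (-0.162) * (6)
                   = -0.9720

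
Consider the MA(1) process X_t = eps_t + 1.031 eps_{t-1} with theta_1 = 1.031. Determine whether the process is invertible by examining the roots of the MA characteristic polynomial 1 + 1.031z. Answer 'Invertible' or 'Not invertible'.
\text{Not invertible}

The MA(q) characteristic polynomial is P(z) = 1 + 1.031z.
Invertibility requires all roots to lie outside the unit circle, i.e. |z| > 1 for every root.
This is linear in z: 1 + (1.031) z = 0  =>  z = -1/(1.031) = -0.969932,  |z| = 0.969932.
Moduli of all roots: 0.9699.
All moduli strictly greater than 1? No.
Verdict: Not invertible.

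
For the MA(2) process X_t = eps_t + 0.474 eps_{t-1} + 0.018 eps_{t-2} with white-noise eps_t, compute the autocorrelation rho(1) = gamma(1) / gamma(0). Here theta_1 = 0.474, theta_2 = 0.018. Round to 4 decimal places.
\rho(1) = 0.3939

For an MA(q) process with theta_0 = 1, the autocovariance is
  gamma(k) = sigma^2 * sum_{i=0..q-k} theta_i * theta_{i+k},
and rho(k) = gamma(k) / gamma(0). Sigma^2 cancels.
  numerator   = (1)*(0.474) + (0.474)*(0.018) = 0.482532.
  denominator = (1)^2 + (0.474)^2 + (0.018)^2 = 1.225.
  rho(1) = 0.482532 / 1.225 = 0.3939.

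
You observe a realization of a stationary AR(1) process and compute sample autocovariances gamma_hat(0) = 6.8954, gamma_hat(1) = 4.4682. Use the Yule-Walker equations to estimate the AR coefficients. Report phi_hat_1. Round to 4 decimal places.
\hat\phi_{1} = 0.6480

The Yule-Walker equations for an AR(p) process read, in matrix form,
  Gamma_p phi = r_p,   with   (Gamma_p)_{ij} = gamma(|i - j|),
                       (r_p)_i = gamma(i),   i,j = 1..p.
Substitute the sample gammas (Toeplitz matrix and right-hand side of size 1):
  Gamma_p = [[6.8954]]
  r_p     = [4.4682]
With p = 1 this is the single equation gamma(0) phi_1 = gamma(1):
  phi_hat_1 = gamma(1) / gamma(0) = 4.4682 / 6.8954 = 0.6480.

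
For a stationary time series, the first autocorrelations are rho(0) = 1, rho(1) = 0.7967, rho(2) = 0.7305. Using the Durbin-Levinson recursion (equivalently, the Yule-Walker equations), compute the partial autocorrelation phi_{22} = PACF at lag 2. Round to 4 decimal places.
\phi_{22} = 0.2622

The PACF at lag k is phi_{kk}, the last component of the solution
to the Yule-Walker system G_k phi = r_k where
  (G_k)_{ij} = rho(|i - j|), (r_k)_i = rho(i), i,j = 1..k.
Equivalently, Durbin-Levinson gives phi_{kk} iteratively:
  phi_{11} = rho(1)
  phi_{kk} = [rho(k) - sum_{j=1..k-1} phi_{k-1,j} rho(k-j)]
            / [1 - sum_{j=1..k-1} phi_{k-1,j} rho(j)],
  phi_{k,j} = phi_{k-1,j} - phi_{kk} phi_{k-1,k-j},  j = 1..k-1.
Step k = 1:
  phi_11 = rho(1) = 0.7967.
Step k = 2:
  phi_22 = [rho(2) - phi_11 rho(1)] / [1 - phi_11 rho(1)] = [0.7305 - (0.7967)(0.7967)] / [1 - (0.7967)(0.7967)]
         = 0.09576911 / 0.36526911 = 0.2622.
Therefore phi_{22} = 0.2622.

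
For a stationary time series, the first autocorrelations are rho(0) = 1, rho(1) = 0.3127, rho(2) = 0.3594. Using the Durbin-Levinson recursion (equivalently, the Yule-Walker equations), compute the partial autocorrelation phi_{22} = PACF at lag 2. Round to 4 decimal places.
\phi_{22} = 0.2900

The PACF at lag k is phi_{kk}, the last component of the solution
to the Yule-Walker system G_k phi = r_k where
  (G_k)_{ij} = rho(|i - j|), (r_k)_i = rho(i), i,j = 1..k.
Equivalently, Durbin-Levinson gives phi_{kk} iteratively:
  phi_{11} = rho(1)
  phi_{kk} = [rho(k) - sum_{j=1..k-1} phi_{k-1,j} rho(k-j)]
            / [1 - sum_{j=1..k-1} phi_{k-1,j} rho(j)],
  phi_{k,j} = phi_{k-1,j} - phi_{kk} phi_{k-1,k-j},  j = 1..k-1.
Step k = 1:
  phi_11 = rho(1) = 0.3127.
Step k = 2:
  phi_22 = [rho(2) - phi_11 rho(1)] / [1 - phi_11 rho(1)] = [0.3594 - (0.3127)(0.3127)] / [1 - (0.3127)(0.3127)]
         = 0.26161871 / 0.90221871 = 0.29.
Therefore phi_{22} = 0.2900.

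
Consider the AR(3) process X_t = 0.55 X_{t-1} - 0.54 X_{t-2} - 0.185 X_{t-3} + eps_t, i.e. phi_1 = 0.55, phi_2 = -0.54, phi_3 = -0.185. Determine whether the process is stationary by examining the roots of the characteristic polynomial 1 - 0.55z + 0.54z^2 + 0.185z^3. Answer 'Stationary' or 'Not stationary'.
\text{Stationary}

The AR(p) characteristic polynomial is P(z) = 1 - 0.55z + 0.54z^2 + 0.185z^3.
Stationarity requires all roots to lie outside the unit circle, i.e. |z| > 1 for every root.
Degree 3: look for a simple real root z0 first, then factor out (1 - z/z0) and solve the remaining quadratic.
Testing z0 = -4: P(-4) = 1 + (-0.55)(-4) + (0.54)(-4)^2 + (0.185)(-4)^3
  = 1 + (2.2) + (8.64) + (-11.84) = 0.  So z_0 = -4 is a root, |z_0| = 4.
Divide out the factor (1 + 0.25 z) = (1 - z/z0) (since 1/z0 = -0.25):
  P(z) = (1 + 0.25 z)(1 + (-0.8) z + (0.74) z^2)
  [check: z-coef -0.8 - (-0.25) = -0.55; z^2-coef 0.74 - (-0.25)(-0.8) = 0.54; z^3-coef -(-0.25)(0.74) = 0.185.]
Remaining roots from the quadratic factor 1 + (-0.8) z + (0.74) z^2:
  Set 1 + (-0.8) z + (0.74) z^2 = 0, i.e. a z^2 + b z + c = 0 with a = 0.74, b = -0.8, c = 1.
  Discriminant D = b^2 - 4ac = (-0.8)^2 - 4*(0.74)*1 = 0.64 - (2.96) = -2.32.
  D < 0, so the roots are the complex-conjugate pair z = (-b +/- i sqrt(-D)) / (2a) = 0.5405 +/- 1.0292i.
  For a conjugate pair |z|^2 = z * conj(z) = (product of roots) = c/a = 1/(0.74) = 1.351351, so |z| = sqrt(1.351351) = 1.1625 for both roots.
Moduli of all roots: 4.0000, 1.1625, 1.1625.
All moduli strictly greater than 1? Yes.
Verdict: Stationary.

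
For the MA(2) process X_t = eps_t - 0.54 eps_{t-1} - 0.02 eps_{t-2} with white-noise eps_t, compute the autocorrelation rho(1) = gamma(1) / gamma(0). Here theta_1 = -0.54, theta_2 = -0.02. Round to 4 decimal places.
\rho(1) = -0.4096

For an MA(q) process with theta_0 = 1, the autocovariance is
  gamma(k) = sigma^2 * sum_{i=0..q-k} theta_i * theta_{i+k},
and rho(k) = gamma(k) / gamma(0). Sigma^2 cancels.
  numerator   = (1)*(-0.54) + (-0.54)*(-0.02) = -0.5292.
  denominator = (1)^2 + (-0.54)^2 + (-0.02)^2 = 1.292.
  rho(1) = -0.5292 / 1.292 = -0.4096.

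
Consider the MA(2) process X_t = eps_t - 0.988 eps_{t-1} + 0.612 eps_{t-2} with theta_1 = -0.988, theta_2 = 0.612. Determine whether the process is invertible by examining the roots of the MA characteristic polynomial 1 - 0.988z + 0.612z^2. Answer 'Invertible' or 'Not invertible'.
\text{Invertible}

The MA(q) characteristic polynomial is P(z) = 1 - 0.988z + 0.612z^2.
Invertibility requires all roots to lie outside the unit circle, i.e. |z| > 1 for every root.
Set 1 + (-0.988) z + (0.612) z^2 = 0, i.e. a z^2 + b z + c = 0 with a = 0.612, b = -0.988, c = 1.
Discriminant D = b^2 - 4ac = (-0.988)^2 - 4*(0.612)*1 = 0.976144 - (2.448) = -1.471856.
D < 0, so the roots are the complex-conjugate pair z = (-b +/- i sqrt(-D)) / (2a) = 0.8072 +/- 0.9912i.
For a conjugate pair |z|^2 = z * conj(z) = (product of roots) = c/a = 1/(0.612) = 1.633987, so |z| = sqrt(1.633987) = 1.2783 for both roots.
Moduli of all roots: 1.2783, 1.2783.
All moduli strictly greater than 1? Yes.
Verdict: Invertible.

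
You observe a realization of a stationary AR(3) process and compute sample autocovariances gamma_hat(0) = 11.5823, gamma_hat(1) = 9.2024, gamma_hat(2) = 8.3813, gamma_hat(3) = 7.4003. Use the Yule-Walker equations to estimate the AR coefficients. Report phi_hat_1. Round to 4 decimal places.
\hat\phi_{1} = 0.5890

The Yule-Walker equations for an AR(p) process read, in matrix form,
  Gamma_p phi = r_p,   with   (Gamma_p)_{ij} = gamma(|i - j|),
                       (r_p)_i = gamma(i),   i,j = 1..p.
Substitute the sample gammas (Toeplitz matrix and right-hand side of size 3):
  Gamma_p = [[11.5823, 9.2024, 8.3813], [9.2024, 11.5823, 9.2024], [8.3813, 9.2024, 11.5823]]
  r_p     = [9.2024, 8.3813, 7.4003]
Written out (R1..R3):
  (R1) 11.5823 phi_1 + 9.2024 phi_2 + 8.3813 phi_3 = 9.2024
  (R2) 9.2024 phi_1 + 11.5823 phi_2 + 9.2024 phi_3 = 8.3813
  (R3) 8.3813 phi_1 + 9.2024 phi_2 + 11.5823 phi_3 = 7.4003
Gaussian elimination:
  R2 <- R2 - (9.2024/11.5823) R1 = R2 - (0.794523) R1:  4.270785 phi_2 + 2.543267 phi_3 = 1.069785
  R3 <- R3 - (8.3813/11.5823) R1 = R3 - (0.72363) R1:  2.543267 phi_2 + 5.51734 phi_3 = 0.741167
  R3 <- R3 - (2.543267/4.270785) R2 = R3 - (0.595503) R2:  4.002815 phi_3 = 0.104107
Back-substitution:
  phi_hat_3 = 0.104107 / 4.002815 = 0.026008
  phi_hat_2 = (1.069785 - (2.543267)(0.026008)) / 4.270785 = 0.235001
  phi_hat_1 = (9.2024 - (9.2024)(0.235001) - (8.3813)(0.026008)) / 11.5823 = 0.588989
So phi_hat = [0.5890, 0.2350, 0.0260].
Therefore phi_hat_1 = 0.5890.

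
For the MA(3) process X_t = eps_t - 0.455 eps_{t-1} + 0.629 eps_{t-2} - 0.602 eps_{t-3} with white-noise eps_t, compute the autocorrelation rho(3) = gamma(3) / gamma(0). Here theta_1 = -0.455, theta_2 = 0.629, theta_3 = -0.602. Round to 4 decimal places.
\rho(3) = -0.3064

For an MA(q) process with theta_0 = 1, the autocovariance is
  gamma(k) = sigma^2 * sum_{i=0..q-k} theta_i * theta_{i+k},
and rho(k) = gamma(k) / gamma(0). Sigma^2 cancels.
  numerator   = (1)*(-0.602) = -0.602.
  denominator = (1)^2 + (-0.455)^2 + (0.629)^2 + (-0.602)^2 = 1.96507.
  rho(3) = -0.602 / 1.96507 = -0.3064.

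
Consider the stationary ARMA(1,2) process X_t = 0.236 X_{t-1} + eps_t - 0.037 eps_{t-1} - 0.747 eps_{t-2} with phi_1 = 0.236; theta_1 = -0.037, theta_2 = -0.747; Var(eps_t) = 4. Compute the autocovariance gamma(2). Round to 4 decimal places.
\gamma(2) = -2.8160

Multiply the model equation by X_{t-k} and take expectations. With theta_0 = psi_0 = 1 and psi_j the MA(infinity) weights, this gives
  gamma(k) - sum_i phi_i gamma(k-i) = c_k,
  c_k = sigma^2 * sum_{j=k..q} theta_j psi_{j-k}   (c_k = 0 for k > q),
using gamma(-m) = gamma(m).
psi-weights needed (psi_j = theta_j + sum_i phi_i psi_{j-i}):
  psi_1 = theta_1 + phi_1 = -0.037 + (0.236) = 0.199
  psi_2 = theta_2 + phi_1 psi_1 = -0.747 + (0.236)(0.199) = -0.700036
Right-hand sides:
  c_0 = sigma^2 (1 + theta_1 psi_1 + theta_2 psi_2) = 4 * (1 + (-0.037)(0.199) + (-0.747)(-0.700036)) = 4 * 1.515564 = 6.062256
  c_1 = sigma^2 (theta_1 + theta_2 psi_1) = 4 * (-0.037 + (-0.747)(0.199)) = -0.742612
  c_2 = sigma^2 theta_2 = 4 * (-0.747) = -2.988
Equations for k = 0 and k = 1 (AR order 1):
  gamma(0) = phi_1 gamma(1) + c_0
  gamma(1) = phi_1 gamma(0) + c_1
Substituting the second into the first: gamma(0) (1 - phi_1^2) = c_0 + phi_1 c_1, so
  gamma(0) = (c_0 + phi_1 c_1) / (1 - phi_1^2) = (6.062256 + (0.236)(-0.742612)) / (1 - (0.236)^2) = 5.886999 / 0.944304 = 6.23422.
  gamma(1) = phi_1 gamma(0) + c_1 = (0.236)(6.23422) + (-0.742612) = 0.728664.
For k = 2: gamma(2) = phi_1 gamma(1) + c_2
  = (0.236)(0.728664) + (-2.988) = -2.816035.
Therefore gamma(2) = -2.8160 (to 4 decimal places).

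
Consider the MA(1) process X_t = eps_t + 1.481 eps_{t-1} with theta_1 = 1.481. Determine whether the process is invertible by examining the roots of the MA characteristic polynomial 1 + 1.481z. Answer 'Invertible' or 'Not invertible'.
\text{Not invertible}

The MA(q) characteristic polynomial is P(z) = 1 + 1.481z.
Invertibility requires all roots to lie outside the unit circle, i.e. |z| > 1 for every root.
This is linear in z: 1 + (1.481) z = 0  =>  z = -1/(1.481) = -0.675219,  |z| = 0.675219.
Moduli of all roots: 0.6752.
All moduli strictly greater than 1? No.
Verdict: Not invertible.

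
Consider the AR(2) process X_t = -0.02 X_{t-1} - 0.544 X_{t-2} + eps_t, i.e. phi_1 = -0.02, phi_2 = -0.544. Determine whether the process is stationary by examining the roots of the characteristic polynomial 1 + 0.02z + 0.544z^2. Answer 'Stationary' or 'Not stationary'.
\text{Stationary}

The AR(p) characteristic polynomial is P(z) = 1 + 0.02z + 0.544z^2.
Stationarity requires all roots to lie outside the unit circle, i.e. |z| > 1 for every root.
Set 1 + (0.02) z + (0.544) z^2 = 0, i.e. a z^2 + b z + c = 0 with a = 0.544, b = 0.02, c = 1.
Discriminant D = b^2 - 4ac = (0.02)^2 - 4*(0.544)*1 = 0.0004 - (2.176) = -2.1756.
D < 0, so the roots are the complex-conjugate pair z = (-b +/- i sqrt(-D)) / (2a) = -0.0184 +/- 1.3557i.
For a conjugate pair |z|^2 = z * conj(z) = (product of roots) = c/a = 1/(0.544) = 1.838235, so |z| = sqrt(1.838235) = 1.3558 for both roots.
Moduli of all roots: 1.3558, 1.3558.
All moduli strictly greater than 1? Yes.
Verdict: Stationary.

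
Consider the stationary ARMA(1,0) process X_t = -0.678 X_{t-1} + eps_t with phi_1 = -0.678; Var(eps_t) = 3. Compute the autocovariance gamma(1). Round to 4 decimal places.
\gamma(1) = -3.7645

Multiply the model equation by X_{t-k} and take expectations. With theta_0 = psi_0 = 1 and psi_j the MA(infinity) weights, this gives
  gamma(k) - sum_i phi_i gamma(k-i) = c_k,
  c_k = sigma^2 * sum_{j=k..q} theta_j psi_{j-k}   (c_k = 0 for k > q),
using gamma(-m) = gamma(m).
Pure AR (q = 0): c_0 = sigma^2 = 3, c_k = 0 for k >= 1.
Equations for k = 0 and k = 1 (AR order 1):
  gamma(0) = phi_1 gamma(1) + c_0
  gamma(1) = phi_1 gamma(0) + c_1
Substituting the second into the first: gamma(0) (1 - phi_1^2) = c_0 + phi_1 c_1, so
  gamma(0) = c_0 / (1 - phi_1^2) = 3 / (1 - (-0.678)^2) = 3 / 0.540316 = 5.552306.
  gamma(1) = phi_1 gamma(0) = (-0.678)(5.552306) = -3.764464.
Therefore gamma(1) = -3.7645 (to 4 decimal places).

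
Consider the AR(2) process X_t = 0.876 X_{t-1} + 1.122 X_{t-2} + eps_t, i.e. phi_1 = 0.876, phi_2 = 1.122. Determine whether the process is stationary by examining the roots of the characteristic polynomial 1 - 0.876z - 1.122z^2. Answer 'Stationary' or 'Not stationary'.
\text{Not stationary}

The AR(p) characteristic polynomial is P(z) = 1 - 0.876z - 1.122z^2.
Stationarity requires all roots to lie outside the unit circle, i.e. |z| > 1 for every root.
Set 1 + (-0.876) z + (-1.122) z^2 = 0, i.e. a z^2 + b z + c = 0 with a = -1.122, b = -0.876, c = 1.
Discriminant D = b^2 - 4ac = (-0.876)^2 - 4*(-1.122)*1 = 0.767376 - (-4.488) = 5.255376.
D >= 0, so the roots are real: z = (-b +/- sqrt(D)) / (2a) = (0.876 +/- 2.292461) / (-2.244).
  z_1 = (0.876 + 2.292461) / (-2.244) = -1.412,   |z_1| = 1.412.
  z_2 = (0.876 - 2.292461) / (-2.244) = 0.6312,   |z_2| = 0.6312.
Moduli of all roots: 1.4120, 0.6312.
All moduli strictly greater than 1? No.
Verdict: Not stationary.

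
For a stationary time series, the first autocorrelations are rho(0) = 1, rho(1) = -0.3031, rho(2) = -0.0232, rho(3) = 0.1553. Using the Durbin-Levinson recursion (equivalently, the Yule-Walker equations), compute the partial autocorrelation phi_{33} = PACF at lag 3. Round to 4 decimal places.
\phi_{33} = 0.1220

The PACF at lag k is phi_{kk}, the last component of the solution
to the Yule-Walker system G_k phi = r_k where
  (G_k)_{ij} = rho(|i - j|), (r_k)_i = rho(i), i,j = 1..k.
Equivalently, Durbin-Levinson gives phi_{kk} iteratively:
  phi_{11} = rho(1)
  phi_{kk} = [rho(k) - sum_{j=1..k-1} phi_{k-1,j} rho(k-j)]
            / [1 - sum_{j=1..k-1} phi_{k-1,j} rho(j)],
  phi_{k,j} = phi_{k-1,j} - phi_{kk} phi_{k-1,k-j},  j = 1..k-1.
Step k = 1:
  phi_11 = rho(1) = -0.3031.
Step k = 2:
  phi_22 = [rho(2) - phi_11 rho(1)] / [1 - phi_11 rho(1)] = [-0.0232 - (-0.3031)(-0.3031)] / [1 - (-0.3031)(-0.3031)]
         = -0.11506961 / 0.90813039 = -0.12671.
  Update: phi_21 = phi_11 - phi_22 phi_11 = -0.3031 - (-0.12671)(-0.3031) = -0.341506.
Step k = 3:
  phi_33 = [rho(3) - phi_21 rho(2) - phi_22 rho(1)] / [1 - phi_21 rho(1) - phi_22 rho(2)]
    numerator   = 0.1553 - (-0.341506)(-0.0232) - (-0.12671)(-0.3031) = 0.10897112
    denominator = 1 - (-0.341506)(-0.3031) - (-0.12671)(-0.0232) = 0.89354987
  phi_33 = 0.10897112 / 0.89354987 = 0.122.
Therefore phi_{33} = 0.1220.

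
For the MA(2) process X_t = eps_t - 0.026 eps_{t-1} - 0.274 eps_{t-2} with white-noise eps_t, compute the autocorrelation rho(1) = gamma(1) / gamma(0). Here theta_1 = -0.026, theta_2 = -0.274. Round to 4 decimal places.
\rho(1) = -0.0175

For an MA(q) process with theta_0 = 1, the autocovariance is
  gamma(k) = sigma^2 * sum_{i=0..q-k} theta_i * theta_{i+k},
and rho(k) = gamma(k) / gamma(0). Sigma^2 cancels.
  numerator   = (1)*(-0.026) + (-0.026)*(-0.274) = -0.018876.
  denominator = (1)^2 + (-0.026)^2 + (-0.274)^2 = 1.075752.
  rho(1) = -0.018876 / 1.075752 = -0.0175.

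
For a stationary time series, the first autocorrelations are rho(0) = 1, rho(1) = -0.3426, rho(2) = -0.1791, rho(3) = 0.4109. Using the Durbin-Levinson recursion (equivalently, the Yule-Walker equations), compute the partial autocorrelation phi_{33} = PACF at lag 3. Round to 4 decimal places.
\phi_{33} = 0.2731

The PACF at lag k is phi_{kk}, the last component of the solution
to the Yule-Walker system G_k phi = r_k where
  (G_k)_{ij} = rho(|i - j|), (r_k)_i = rho(i), i,j = 1..k.
Equivalently, Durbin-Levinson gives phi_{kk} iteratively:
  phi_{11} = rho(1)
  phi_{kk} = [rho(k) - sum_{j=1..k-1} phi_{k-1,j} rho(k-j)]
            / [1 - sum_{j=1..k-1} phi_{k-1,j} rho(j)],
  phi_{k,j} = phi_{k-1,j} - phi_{kk} phi_{k-1,k-j},  j = 1..k-1.
Step k = 1:
  phi_11 = rho(1) = -0.3426.
Step k = 2:
  phi_22 = [rho(2) - phi_11 rho(1)] / [1 - phi_11 rho(1)] = [-0.1791 - (-0.3426)(-0.3426)] / [1 - (-0.3426)(-0.3426)]
         = -0.29647476 / 0.88262524 = -0.335901.
  Update: phi_21 = phi_11 - phi_22 phi_11 = -0.3426 - (-0.335901)(-0.3426) = -0.45768.
Step k = 3:
  phi_33 = [rho(3) - phi_21 rho(2) - phi_22 rho(1)] / [1 - phi_21 rho(1) - phi_22 rho(2)]
    numerator   = 0.4109 - (-0.45768)(-0.1791) - (-0.335901)(-0.3426) = 0.21384986
    denominator = 1 - (-0.45768)(-0.3426) - (-0.335901)(-0.1791) = 0.78303905
  phi_33 = 0.21384986 / 0.78303905 = 0.2731.
Therefore phi_{33} = 0.2731.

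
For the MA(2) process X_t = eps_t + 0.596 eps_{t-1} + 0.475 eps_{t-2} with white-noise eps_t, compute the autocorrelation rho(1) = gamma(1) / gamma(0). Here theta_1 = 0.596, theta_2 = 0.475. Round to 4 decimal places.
\rho(1) = 0.5561

For an MA(q) process with theta_0 = 1, the autocovariance is
  gamma(k) = sigma^2 * sum_{i=0..q-k} theta_i * theta_{i+k},
and rho(k) = gamma(k) / gamma(0). Sigma^2 cancels.
  numerator   = (1)*(0.596) + (0.596)*(0.475) = 0.8791.
  denominator = (1)^2 + (0.596)^2 + (0.475)^2 = 1.580841.
  rho(1) = 0.8791 / 1.580841 = 0.5561.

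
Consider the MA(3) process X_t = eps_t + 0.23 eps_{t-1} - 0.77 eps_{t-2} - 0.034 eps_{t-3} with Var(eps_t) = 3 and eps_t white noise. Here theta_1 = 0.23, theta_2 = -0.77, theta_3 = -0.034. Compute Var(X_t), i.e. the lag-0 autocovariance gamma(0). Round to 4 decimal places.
\gamma(0) = 4.9409

For an MA(q) process X_t = eps_t + sum_i theta_i eps_{t-i} with
Var(eps_t) = sigma^2, the variance is
  gamma(0) = sigma^2 * (1 + sum_i theta_i^2).
  sum_i theta_i^2 = (0.23)^2 + (-0.77)^2 + (-0.034)^2 = 0.0529 + 0.5929 + 0.001156 = 0.646956.
  gamma(0) = 3 * (1 + 0.646956) = 3 * 1.646956 = 4.940868, which rounds to 4.9409.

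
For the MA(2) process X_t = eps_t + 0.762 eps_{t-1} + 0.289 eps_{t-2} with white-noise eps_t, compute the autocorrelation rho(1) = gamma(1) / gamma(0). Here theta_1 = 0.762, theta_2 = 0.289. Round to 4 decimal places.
\rho(1) = 0.5902

For an MA(q) process with theta_0 = 1, the autocovariance is
  gamma(k) = sigma^2 * sum_{i=0..q-k} theta_i * theta_{i+k},
and rho(k) = gamma(k) / gamma(0). Sigma^2 cancels.
  numerator   = (1)*(0.762) + (0.762)*(0.289) = 0.982218.
  denominator = (1)^2 + (0.762)^2 + (0.289)^2 = 1.664165.
  rho(1) = 0.982218 / 1.664165 = 0.5902.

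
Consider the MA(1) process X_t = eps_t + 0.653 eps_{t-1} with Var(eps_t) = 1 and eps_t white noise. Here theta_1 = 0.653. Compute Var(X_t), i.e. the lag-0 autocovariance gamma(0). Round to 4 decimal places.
\gamma(0) = 1.4264

For an MA(q) process X_t = eps_t + sum_i theta_i eps_{t-i} with
Var(eps_t) = sigma^2, the variance is
  gamma(0) = sigma^2 * (1 + sum_i theta_i^2).
  sum_i theta_i^2 = (0.653)^2 = 0.426409.
  gamma(0) = 1 * (1 + 0.426409) = 1 * 1.426409 = 1.426409, which rounds to 1.4264.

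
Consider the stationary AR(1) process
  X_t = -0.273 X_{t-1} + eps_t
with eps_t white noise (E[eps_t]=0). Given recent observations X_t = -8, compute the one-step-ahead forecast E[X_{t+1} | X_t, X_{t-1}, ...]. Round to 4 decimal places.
E[X_{t+1} \mid \mathcal F_t] = 2.1840

For an AR(p) model X_t = c + sum_i phi_i X_{t-i} + eps_t, the
one-step-ahead conditional mean is
  E[X_{t+1} | X_t, ...] = c + sum_i phi_i X_{t+1-i}.
Substitute known values:
  E[X_{t+1} | ...] = (-0.273) * (-8)
                   = 2.1840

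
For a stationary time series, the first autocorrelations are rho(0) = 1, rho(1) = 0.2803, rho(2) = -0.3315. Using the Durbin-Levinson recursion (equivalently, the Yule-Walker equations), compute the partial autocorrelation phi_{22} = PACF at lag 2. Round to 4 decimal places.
\phi_{22} = -0.4450

The PACF at lag k is phi_{kk}, the last component of the solution
to the Yule-Walker system G_k phi = r_k where
  (G_k)_{ij} = rho(|i - j|), (r_k)_i = rho(i), i,j = 1..k.
Equivalently, Durbin-Levinson gives phi_{kk} iteratively:
  phi_{11} = rho(1)
  phi_{kk} = [rho(k) - sum_{j=1..k-1} phi_{k-1,j} rho(k-j)]
            / [1 - sum_{j=1..k-1} phi_{k-1,j} rho(j)],
  phi_{k,j} = phi_{k-1,j} - phi_{kk} phi_{k-1,k-j},  j = 1..k-1.
Step k = 1:
  phi_11 = rho(1) = 0.2803.
Step k = 2:
  phi_22 = [rho(2) - phi_11 rho(1)] / [1 - phi_11 rho(1)] = [-0.3315 - (0.2803)(0.2803)] / [1 - (0.2803)(0.2803)]
         = -0.41006809 / 0.92143191 = -0.445.
Therefore phi_{22} = -0.4450.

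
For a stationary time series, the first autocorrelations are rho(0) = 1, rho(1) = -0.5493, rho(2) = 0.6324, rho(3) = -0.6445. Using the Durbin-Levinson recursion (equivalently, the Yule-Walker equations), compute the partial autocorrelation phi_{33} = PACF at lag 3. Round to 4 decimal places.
\phi_{33} = -0.3720

The PACF at lag k is phi_{kk}, the last component of the solution
to the Yule-Walker system G_k phi = r_k where
  (G_k)_{ij} = rho(|i - j|), (r_k)_i = rho(i), i,j = 1..k.
Equivalently, Durbin-Levinson gives phi_{kk} iteratively:
  phi_{11} = rho(1)
  phi_{kk} = [rho(k) - sum_{j=1..k-1} phi_{k-1,j} rho(k-j)]
            / [1 - sum_{j=1..k-1} phi_{k-1,j} rho(j)],
  phi_{k,j} = phi_{k-1,j} - phi_{kk} phi_{k-1,k-j},  j = 1..k-1.
Step k = 1:
  phi_11 = rho(1) = -0.5493.
Step k = 2:
  phi_22 = [rho(2) - phi_11 rho(1)] / [1 - phi_11 rho(1)] = [0.6324 - (-0.5493)(-0.5493)] / [1 - (-0.5493)(-0.5493)]
         = 0.33066951 / 0.69826951 = 0.473556.
  Update: phi_21 = phi_11 - phi_22 phi_11 = -0.5493 - (0.473556)(-0.5493) = -0.289176.
Step k = 3:
  phi_33 = [rho(3) - phi_21 rho(2) - phi_22 rho(1)] / [1 - phi_21 rho(1) - phi_22 rho(2)]
    numerator   = -0.6445 - (-0.289176)(0.6324) - (0.473556)(-0.5493) = -0.20150104
    denominator = 1 - (-0.289176)(-0.5493) - (0.473556)(0.6324) = 0.54167908
  phi_33 = -0.20150104 / 0.54167908 = -0.372.
Therefore phi_{33} = -0.3720.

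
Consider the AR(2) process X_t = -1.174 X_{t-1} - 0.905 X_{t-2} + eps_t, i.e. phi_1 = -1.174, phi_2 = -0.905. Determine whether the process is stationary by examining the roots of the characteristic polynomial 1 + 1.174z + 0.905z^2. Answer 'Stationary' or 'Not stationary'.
\text{Stationary}

The AR(p) characteristic polynomial is P(z) = 1 + 1.174z + 0.905z^2.
Stationarity requires all roots to lie outside the unit circle, i.e. |z| > 1 for every root.
Set 1 + (1.174) z + (0.905) z^2 = 0, i.e. a z^2 + b z + c = 0 with a = 0.905, b = 1.174, c = 1.
Discriminant D = b^2 - 4ac = (1.174)^2 - 4*(0.905)*1 = 1.378276 - (3.62) = -2.241724.
D < 0, so the roots are the complex-conjugate pair z = (-b +/- i sqrt(-D)) / (2a) = -0.6486 +/- 0.8272i.
For a conjugate pair |z|^2 = z * conj(z) = (product of roots) = c/a = 1/(0.905) = 1.104972, so |z| = sqrt(1.104972) = 1.0512 for both roots.
Moduli of all roots: 1.0512, 1.0512.
All moduli strictly greater than 1? Yes.
Verdict: Stationary.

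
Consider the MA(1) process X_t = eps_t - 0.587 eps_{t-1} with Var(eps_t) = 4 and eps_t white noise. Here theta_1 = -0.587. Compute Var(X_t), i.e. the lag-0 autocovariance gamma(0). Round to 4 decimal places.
\gamma(0) = 5.3783

For an MA(q) process X_t = eps_t + sum_i theta_i eps_{t-i} with
Var(eps_t) = sigma^2, the variance is
  gamma(0) = sigma^2 * (1 + sum_i theta_i^2).
  sum_i theta_i^2 = (-0.587)^2 = 0.344569.
  gamma(0) = 4 * (1 + 0.344569) = 4 * 1.344569 = 5.378276, which rounds to 5.3783.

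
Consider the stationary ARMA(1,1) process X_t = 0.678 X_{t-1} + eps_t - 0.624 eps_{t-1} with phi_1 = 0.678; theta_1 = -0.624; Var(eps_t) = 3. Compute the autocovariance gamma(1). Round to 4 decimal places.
\gamma(1) = 0.1730

Multiply the model equation by X_{t-k} and take expectations. With theta_0 = psi_0 = 1 and psi_j the MA(infinity) weights, this gives
  gamma(k) - sum_i phi_i gamma(k-i) = c_k,
  c_k = sigma^2 * sum_{j=k..q} theta_j psi_{j-k}   (c_k = 0 for k > q),
using gamma(-m) = gamma(m).
psi-weights needed (psi_j = theta_j + sum_i phi_i psi_{j-i}):
  psi_1 = theta_1 + phi_1 = -0.624 + (0.678) = 0.054
Right-hand sides:
  c_0 = sigma^2 (1 + theta_1 psi_1) = 3 * (1 + (-0.624)(0.054)) = 3 * 0.966304 = 2.898912
  c_1 = sigma^2 theta_1 = 3 * (-0.624) = -1.872
  c_2 = 0
Equations for k = 0 and k = 1 (AR order 1):
  gamma(0) = phi_1 gamma(1) + c_0
  gamma(1) = phi_1 gamma(0) + c_1
Substituting the second into the first: gamma(0) (1 - phi_1^2) = c_0 + phi_1 c_1, so
  gamma(0) = (c_0 + phi_1 c_1) / (1 - phi_1^2) = (2.898912 + (0.678)(-1.872)) / (1 - (0.678)^2) = 1.629696 / 0.540316 = 3.016191.
  gamma(1) = phi_1 gamma(0) + c_1 = (0.678)(3.016191) + (-1.872) = 0.172977.
Therefore gamma(1) = 0.1730 (to 4 decimal places).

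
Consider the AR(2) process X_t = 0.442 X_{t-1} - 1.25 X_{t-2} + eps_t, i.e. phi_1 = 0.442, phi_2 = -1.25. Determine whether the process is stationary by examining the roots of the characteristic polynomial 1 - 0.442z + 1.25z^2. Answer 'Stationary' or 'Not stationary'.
\text{Not stationary}

The AR(p) characteristic polynomial is P(z) = 1 - 0.442z + 1.25z^2.
Stationarity requires all roots to lie outside the unit circle, i.e. |z| > 1 for every root.
Set 1 + (-0.442) z + (1.25) z^2 = 0, i.e. a z^2 + b z + c = 0 with a = 1.25, b = -0.442, c = 1.
Discriminant D = b^2 - 4ac = (-0.442)^2 - 4*(1.25)*1 = 0.195364 - (5) = -4.804636.
D < 0, so the roots are the complex-conjugate pair z = (-b +/- i sqrt(-D)) / (2a) = 0.1768 +/- 0.8768i.
For a conjugate pair |z|^2 = z * conj(z) = (product of roots) = c/a = 1/(1.25) = 0.8, so |z| = sqrt(0.8) = 0.8944 for both roots.
Moduli of all roots: 0.8944, 0.8944.
All moduli strictly greater than 1? No.
Verdict: Not stationary.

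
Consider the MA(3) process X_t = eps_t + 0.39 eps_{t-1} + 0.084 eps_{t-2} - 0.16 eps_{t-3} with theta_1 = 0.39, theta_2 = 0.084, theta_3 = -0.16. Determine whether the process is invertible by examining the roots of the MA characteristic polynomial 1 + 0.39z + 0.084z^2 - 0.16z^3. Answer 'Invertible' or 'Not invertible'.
\text{Invertible}

The MA(q) characteristic polynomial is P(z) = 1 + 0.39z + 0.084z^2 - 0.16z^3.
Invertibility requires all roots to lie outside the unit circle, i.e. |z| > 1 for every root.
Degree 3: look for a simple real root z0 first, then factor out (1 - z/z0) and solve the remaining quadratic.
Testing z0 = 2.5: P(2.5) = 1 + (0.39)(2.5) + (0.084)(2.5)^2 + (-0.16)(2.5)^3
  = 1 + (0.975) + (0.525) + (-2.5) = 0.  So z_0 = 2.5 is a root, |z_0| = 2.5.
Divide out the factor (1 - 0.4 z) = (1 - z/z0) (since 1/z0 = 0.4):
  P(z) = (1 - 0.4 z)(1 + (0.79) z + (0.4) z^2)
  [check: z-coef 0.79 - (0.4) = 0.39; z^2-coef 0.4 - (0.4)(0.79) = 0.084; z^3-coef -(0.4)(0.4) = -0.16.]
Remaining roots from the quadratic factor 1 + (0.79) z + (0.4) z^2:
  Set 1 + (0.79) z + (0.4) z^2 = 0, i.e. a z^2 + b z + c = 0 with a = 0.4, b = 0.79, c = 1.
  Discriminant D = b^2 - 4ac = (0.79)^2 - 4*(0.4)*1 = 0.6241 - (1.6) = -0.9759.
  D < 0, so the roots are the complex-conjugate pair z = (-b +/- i sqrt(-D)) / (2a) = -0.9875 +/- 1.2348i.
  For a conjugate pair |z|^2 = z * conj(z) = (product of roots) = c/a = 1/(0.4) = 2.5, so |z| = sqrt(2.5) = 1.5811 for both roots.
Moduli of all roots: 2.5000, 1.5811, 1.5811.
All moduli strictly greater than 1? Yes.
Verdict: Invertible.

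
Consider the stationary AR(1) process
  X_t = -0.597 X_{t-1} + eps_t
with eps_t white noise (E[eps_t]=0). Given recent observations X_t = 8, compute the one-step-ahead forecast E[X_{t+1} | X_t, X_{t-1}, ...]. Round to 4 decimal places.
E[X_{t+1} \mid \mathcal F_t] = -4.7760

For an AR(p) model X_t = c + sum_i phi_i X_{t-i} + eps_t, the
one-step-ahead conditional mean is
  E[X_{t+1} | X_t, ...] = c + sum_i phi_i X_{t+1-i}.
Substitute known values:
  E[X_{t+1} | ...] = (-0.597) * (8)
                   = -4.7760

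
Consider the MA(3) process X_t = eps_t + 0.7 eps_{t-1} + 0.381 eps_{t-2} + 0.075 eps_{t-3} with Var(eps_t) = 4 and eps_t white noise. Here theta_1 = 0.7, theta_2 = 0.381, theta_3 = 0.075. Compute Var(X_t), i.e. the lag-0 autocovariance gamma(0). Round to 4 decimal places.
\gamma(0) = 6.5631

For an MA(q) process X_t = eps_t + sum_i theta_i eps_{t-i} with
Var(eps_t) = sigma^2, the variance is
  gamma(0) = sigma^2 * (1 + sum_i theta_i^2).
  sum_i theta_i^2 = (0.7)^2 + (0.381)^2 + (0.075)^2 = 0.49 + 0.145161 + 0.005625 = 0.640786.
  gamma(0) = 4 * (1 + 0.640786) = 4 * 1.640786 = 6.563144, which rounds to 6.5631.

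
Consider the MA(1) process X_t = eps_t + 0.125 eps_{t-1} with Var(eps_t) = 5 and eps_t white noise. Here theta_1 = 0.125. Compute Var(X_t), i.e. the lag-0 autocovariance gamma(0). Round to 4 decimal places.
\gamma(0) = 5.0781

For an MA(q) process X_t = eps_t + sum_i theta_i eps_{t-i} with
Var(eps_t) = sigma^2, the variance is
  gamma(0) = sigma^2 * (1 + sum_i theta_i^2).
  sum_i theta_i^2 = (0.125)^2 = 0.015625.
  gamma(0) = 5 * (1 + 0.015625) = 5 * 1.015625 = 5.078125, which rounds to 5.0781.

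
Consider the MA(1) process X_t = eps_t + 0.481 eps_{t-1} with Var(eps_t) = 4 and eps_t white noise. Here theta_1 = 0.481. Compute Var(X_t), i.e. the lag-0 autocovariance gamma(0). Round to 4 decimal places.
\gamma(0) = 4.9254

For an MA(q) process X_t = eps_t + sum_i theta_i eps_{t-i} with
Var(eps_t) = sigma^2, the variance is
  gamma(0) = sigma^2 * (1 + sum_i theta_i^2).
  sum_i theta_i^2 = (0.481)^2 = 0.231361.
  gamma(0) = 4 * (1 + 0.231361) = 4 * 1.231361 = 4.925444, which rounds to 4.9254.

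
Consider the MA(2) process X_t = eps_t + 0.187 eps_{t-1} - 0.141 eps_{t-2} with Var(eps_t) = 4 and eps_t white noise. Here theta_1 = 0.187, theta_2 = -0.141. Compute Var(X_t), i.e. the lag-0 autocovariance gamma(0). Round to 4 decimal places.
\gamma(0) = 4.2194

For an MA(q) process X_t = eps_t + sum_i theta_i eps_{t-i} with
Var(eps_t) = sigma^2, the variance is
  gamma(0) = sigma^2 * (1 + sum_i theta_i^2).
  sum_i theta_i^2 = (0.187)^2 + (-0.141)^2 = 0.034969 + 0.019881 = 0.05485.
  gamma(0) = 4 * (1 + 0.05485) = 4 * 1.05485 = 4.2194.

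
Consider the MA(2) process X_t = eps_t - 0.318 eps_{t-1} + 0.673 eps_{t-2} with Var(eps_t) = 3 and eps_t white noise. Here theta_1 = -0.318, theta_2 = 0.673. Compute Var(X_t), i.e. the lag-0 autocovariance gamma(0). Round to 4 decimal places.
\gamma(0) = 4.6622

For an MA(q) process X_t = eps_t + sum_i theta_i eps_{t-i} with
Var(eps_t) = sigma^2, the variance is
  gamma(0) = sigma^2 * (1 + sum_i theta_i^2).
  sum_i theta_i^2 = (-0.318)^2 + (0.673)^2 = 0.101124 + 0.452929 = 0.554053.
  gamma(0) = 3 * (1 + 0.554053) = 3 * 1.554053 = 4.662159, which rounds to 4.6622.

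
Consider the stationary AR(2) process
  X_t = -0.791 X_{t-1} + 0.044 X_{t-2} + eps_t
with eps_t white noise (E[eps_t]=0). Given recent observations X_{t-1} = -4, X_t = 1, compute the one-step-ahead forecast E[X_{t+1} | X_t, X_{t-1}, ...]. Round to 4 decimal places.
E[X_{t+1} \mid \mathcal F_t] = -0.9670

For an AR(p) model X_t = c + sum_i phi_i X_{t-i} + eps_t, the
one-step-ahead conditional mean is
  E[X_{t+1} | X_t, ...] = c + sum_i phi_i X_{t+1-i}.
Substitute known values:
  E[X_{t+1} | ...] = (-0.791) * (1) + (0.044) * (-4)
                   = -0.9670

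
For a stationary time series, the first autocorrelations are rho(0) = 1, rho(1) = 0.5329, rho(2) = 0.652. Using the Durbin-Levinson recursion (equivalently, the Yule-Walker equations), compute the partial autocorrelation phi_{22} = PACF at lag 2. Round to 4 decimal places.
\phi_{22} = 0.5140

The PACF at lag k is phi_{kk}, the last component of the solution
to the Yule-Walker system G_k phi = r_k where
  (G_k)_{ij} = rho(|i - j|), (r_k)_i = rho(i), i,j = 1..k.
Equivalently, Durbin-Levinson gives phi_{kk} iteratively:
  phi_{11} = rho(1)
  phi_{kk} = [rho(k) - sum_{j=1..k-1} phi_{k-1,j} rho(k-j)]
            / [1 - sum_{j=1..k-1} phi_{k-1,j} rho(j)],
  phi_{k,j} = phi_{k-1,j} - phi_{kk} phi_{k-1,k-j},  j = 1..k-1.
Step k = 1:
  phi_11 = rho(1) = 0.5329.
Step k = 2:
  phi_22 = [rho(2) - phi_11 rho(1)] / [1 - phi_11 rho(1)] = [0.652 - (0.5329)(0.5329)] / [1 - (0.5329)(0.5329)]
         = 0.36801759 / 0.71601759 = 0.514.
Therefore phi_{22} = 0.5140.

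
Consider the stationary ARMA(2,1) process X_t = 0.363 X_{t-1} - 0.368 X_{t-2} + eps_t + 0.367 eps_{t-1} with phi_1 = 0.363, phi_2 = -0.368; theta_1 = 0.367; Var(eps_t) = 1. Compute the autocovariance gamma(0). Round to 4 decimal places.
\gamma(0) = 1.6542

Multiply the model equation by X_{t-k} and take expectations. With theta_0 = psi_0 = 1 and psi_j the MA(infinity) weights, this gives
  gamma(k) - sum_i phi_i gamma(k-i) = c_k,
  c_k = sigma^2 * sum_{j=k..q} theta_j psi_{j-k}   (c_k = 0 for k > q),
using gamma(-m) = gamma(m).
psi-weights needed (psi_j = theta_j + sum_i phi_i psi_{j-i}):
  psi_1 = theta_1 + phi_1 = 0.367 + (0.363) = 0.73
Right-hand sides:
  c_0 = sigma^2 (1 + theta_1 psi_1) = 1 * (1 + (0.367)(0.73)) = 1 * 1.26791 = 1.26791
  c_1 = sigma^2 theta_1 = 1 * (0.367) = 0.367
  c_2 = 0
Equations for k = 0, 1, 2 (AR order 2, c_2 = 0):
  (E0) gamma(0) = phi_1 gamma(1) + phi_2 gamma(2) + c_0
  (E1) gamma(1) = phi_1 gamma(0) + phi_2 gamma(1) + c_1
  (E2) gamma(2) = phi_1 gamma(1) + phi_2 gamma(0)
From (E1): gamma(1) = A gamma(0) + B with
  A = phi_1 / (1 - phi_2) = 0.363 / 1.368 = 0.265351,   B = c_1 / (1 - phi_2) = 0.367 / 1.368 = 0.268275.
Insert (E2) into (E0): gamma(0) (1 - phi_2^2) = phi_1 (1 + phi_2) gamma(1) + c_0.
  phi_1 (1 + phi_2) = (0.363)(0.632) = 0.229416,   1 - phi_2^2 = 0.864576.
Replace gamma(1) by A gamma(0) + B and collect gamma(0):
  gamma(0) [0.864576 - (0.229416)(0.265351)] = (0.229416)(0.268275) + 1.26791
  gamma(0) * 0.8037 = 1.329457
  gamma(0) = 1.329457 / 0.8037 = 1.65417.
Therefore gamma(0) = 1.6542 (to 4 decimal places).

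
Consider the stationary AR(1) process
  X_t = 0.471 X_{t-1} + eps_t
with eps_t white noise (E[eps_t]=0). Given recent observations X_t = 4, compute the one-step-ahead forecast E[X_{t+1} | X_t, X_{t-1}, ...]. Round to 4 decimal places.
E[X_{t+1} \mid \mathcal F_t] = 1.8840

For an AR(p) model X_t = c + sum_i phi_i X_{t-i} + eps_t, the
one-step-ahead conditional mean is
  E[X_{t+1} | X_t, ...] = c + sum_i phi_i X_{t+1-i}.
Substitute known values:
  E[X_{t+1} | ...] = (0.471) * (4)
                   = 1.8840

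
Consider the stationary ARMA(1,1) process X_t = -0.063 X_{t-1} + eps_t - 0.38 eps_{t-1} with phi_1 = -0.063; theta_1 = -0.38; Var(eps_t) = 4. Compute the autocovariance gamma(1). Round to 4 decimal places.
\gamma(1) = -1.8217

Multiply the model equation by X_{t-k} and take expectations. With theta_0 = psi_0 = 1 and psi_j the MA(infinity) weights, this gives
  gamma(k) - sum_i phi_i gamma(k-i) = c_k,
  c_k = sigma^2 * sum_{j=k..q} theta_j psi_{j-k}   (c_k = 0 for k > q),
using gamma(-m) = gamma(m).
psi-weights needed (psi_j = theta_j + sum_i phi_i psi_{j-i}):
  psi_1 = theta_1 + phi_1 = -0.38 + (-0.063) = -0.443
Right-hand sides:
  c_0 = sigma^2 (1 + theta_1 psi_1) = 4 * (1 + (-0.38)(-0.443)) = 4 * 1.16834 = 4.67336
  c_1 = sigma^2 theta_1 = 4 * (-0.38) = -1.52
  c_2 = 0
Equations for k = 0 and k = 1 (AR order 1):
  gamma(0) = phi_1 gamma(1) + c_0
  gamma(1) = phi_1 gamma(0) + c_1
Substituting the second into the first: gamma(0) (1 - phi_1^2) = c_0 + phi_1 c_1, so
  gamma(0) = (c_0 + phi_1 c_1) / (1 - phi_1^2) = (4.67336 + (-0.063)(-1.52)) / (1 - (-0.063)^2) = 4.76912 / 0.996031 = 4.788124.
  gamma(1) = phi_1 gamma(0) + c_1 = (-0.063)(4.788124) + (-1.52) = -1.821652.
Therefore gamma(1) = -1.8217 (to 4 decimal places).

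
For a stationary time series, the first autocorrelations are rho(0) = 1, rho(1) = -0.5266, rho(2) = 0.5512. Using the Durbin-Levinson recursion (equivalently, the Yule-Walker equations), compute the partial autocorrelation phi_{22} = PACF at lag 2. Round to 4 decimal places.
\phi_{22} = 0.3790

The PACF at lag k is phi_{kk}, the last component of the solution
to the Yule-Walker system G_k phi = r_k where
  (G_k)_{ij} = rho(|i - j|), (r_k)_i = rho(i), i,j = 1..k.
Equivalently, Durbin-Levinson gives phi_{kk} iteratively:
  phi_{11} = rho(1)
  phi_{kk} = [rho(k) - sum_{j=1..k-1} phi_{k-1,j} rho(k-j)]
            / [1 - sum_{j=1..k-1} phi_{k-1,j} rho(j)],
  phi_{k,j} = phi_{k-1,j} - phi_{kk} phi_{k-1,k-j},  j = 1..k-1.
Step k = 1:
  phi_11 = rho(1) = -0.5266.
Step k = 2:
  phi_22 = [rho(2) - phi_11 rho(1)] / [1 - phi_11 rho(1)] = [0.5512 - (-0.5266)(-0.5266)] / [1 - (-0.5266)(-0.5266)]
         = 0.27389244 / 0.72269244 = 0.379.
Therefore phi_{22} = 0.3790.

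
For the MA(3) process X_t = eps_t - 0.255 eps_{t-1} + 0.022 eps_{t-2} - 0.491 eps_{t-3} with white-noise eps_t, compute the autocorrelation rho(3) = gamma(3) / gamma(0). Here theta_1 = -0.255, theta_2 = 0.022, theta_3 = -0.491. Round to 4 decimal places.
\rho(3) = -0.3758

For an MA(q) process with theta_0 = 1, the autocovariance is
  gamma(k) = sigma^2 * sum_{i=0..q-k} theta_i * theta_{i+k},
and rho(k) = gamma(k) / gamma(0). Sigma^2 cancels.
  numerator   = (1)*(-0.491) = -0.491.
  denominator = (1)^2 + (-0.255)^2 + (0.022)^2 + (-0.491)^2 = 1.30659.
  rho(3) = -0.491 / 1.30659 = -0.3758.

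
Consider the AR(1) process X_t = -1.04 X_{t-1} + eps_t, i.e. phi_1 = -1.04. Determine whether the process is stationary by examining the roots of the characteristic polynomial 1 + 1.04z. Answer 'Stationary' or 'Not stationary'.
\text{Not stationary}

The AR(p) characteristic polynomial is P(z) = 1 + 1.04z.
Stationarity requires all roots to lie outside the unit circle, i.e. |z| > 1 for every root.
This is linear in z: 1 + (1.04) z = 0  =>  z = -1/(1.04) = -0.961538,  |z| = 0.961538.
Moduli of all roots: 0.9615.
All moduli strictly greater than 1? No.
Verdict: Not stationary.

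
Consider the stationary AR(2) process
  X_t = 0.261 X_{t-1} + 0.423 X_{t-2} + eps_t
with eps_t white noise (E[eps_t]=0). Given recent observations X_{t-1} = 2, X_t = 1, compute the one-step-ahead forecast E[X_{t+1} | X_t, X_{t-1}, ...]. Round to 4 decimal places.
E[X_{t+1} \mid \mathcal F_t] = 1.1070

For an AR(p) model X_t = c + sum_i phi_i X_{t-i} + eps_t, the
one-step-ahead conditional mean is
  E[X_{t+1} | X_t, ...] = c + sum_i phi_i X_{t+1-i}.
Substitute known values:
  E[X_{t+1} | ...] = (0.261) * (1) + (0.423) * (2)
                   = 1.1070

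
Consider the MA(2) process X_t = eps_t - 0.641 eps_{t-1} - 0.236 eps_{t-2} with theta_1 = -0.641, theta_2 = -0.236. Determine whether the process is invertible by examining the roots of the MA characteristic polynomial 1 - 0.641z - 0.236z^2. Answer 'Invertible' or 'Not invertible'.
\text{Invertible}

The MA(q) characteristic polynomial is P(z) = 1 - 0.641z - 0.236z^2.
Invertibility requires all roots to lie outside the unit circle, i.e. |z| > 1 for every root.
Set 1 + (-0.641) z + (-0.236) z^2 = 0, i.e. a z^2 + b z + c = 0 with a = -0.236, b = -0.641, c = 1.
Discriminant D = b^2 - 4ac = (-0.641)^2 - 4*(-0.236)*1 = 0.410881 - (-0.944) = 1.354881.
D >= 0, so the roots are real: z = (-b +/- sqrt(D)) / (2a) = (0.641 +/- 1.163994) / (-0.472).
  z_1 = (0.641 + 1.163994) / (-0.472) = -3.8241,   |z_1| = 3.8241.
  z_2 = (0.641 - 1.163994) / (-0.472) = 1.108,   |z_2| = 1.108.
Moduli of all roots: 3.8241, 1.1080.
All moduli strictly greater than 1? Yes.
Verdict: Invertible.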